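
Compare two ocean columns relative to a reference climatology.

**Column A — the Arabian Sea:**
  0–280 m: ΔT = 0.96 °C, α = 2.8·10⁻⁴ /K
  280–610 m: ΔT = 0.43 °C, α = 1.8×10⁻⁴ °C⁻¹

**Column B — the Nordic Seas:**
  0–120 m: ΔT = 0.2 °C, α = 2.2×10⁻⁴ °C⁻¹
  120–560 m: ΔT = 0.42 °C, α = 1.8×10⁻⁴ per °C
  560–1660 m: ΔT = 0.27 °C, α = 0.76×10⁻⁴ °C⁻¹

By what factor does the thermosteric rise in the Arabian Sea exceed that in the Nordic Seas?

A 2.8×10⁻⁴ × 280 × 0.96 = 0.075264 m
A Layer 2: 330 × 1.8×10⁻⁴ × 0.43 = 0.025542 m
A total: 0.100806 m
B 0–120 m: 120 × 0.2 × 2.2×10⁻⁴ = 0.00528 m
B 120–560 m: 440 × 0.42 × 1.8×10⁻⁴ = 0.033264 m
B Layer 3: 0.27 × 1100 × 0.76×10⁻⁴ = 0.022572 m
B total: 0.061116 m
Ratio: 0.100806 / 0.061116 ≈ 1.649

1.65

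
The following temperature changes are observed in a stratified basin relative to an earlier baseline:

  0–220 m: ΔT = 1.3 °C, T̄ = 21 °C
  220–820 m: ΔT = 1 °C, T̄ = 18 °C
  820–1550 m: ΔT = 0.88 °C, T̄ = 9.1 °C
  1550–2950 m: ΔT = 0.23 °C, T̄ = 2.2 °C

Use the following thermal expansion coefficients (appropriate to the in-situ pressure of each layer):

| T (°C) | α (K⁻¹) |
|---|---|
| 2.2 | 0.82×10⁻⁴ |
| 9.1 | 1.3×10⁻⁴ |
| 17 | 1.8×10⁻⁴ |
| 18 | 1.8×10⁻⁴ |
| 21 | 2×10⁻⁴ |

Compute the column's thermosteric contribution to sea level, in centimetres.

27.5 cm

Layer 1 at 21 °C → α = 2×10⁻⁴ K⁻¹
Layer 2 at 18 °C → α = 1.8×10⁻⁴ K⁻¹
Layer 3 at 9.1 °C → α = 1.3×10⁻⁴ K⁻¹
Layer 4 at 2.2 °C → α = 0.82×10⁻⁴ K⁻¹
Layer 1: 2×10⁻⁴ × 220 × 1.3 = 0.05720 m
Layer 2: 1.8×10⁻⁴ × 600 × 1 = 0.10800 m
Layer 3: 1.3×10⁻⁴ × 0.88 × 730 = 0.083512 m
Layer 4: 1400 × 0.23 × 0.82×10⁻⁴ = 0.026404 m
Δh = 0.05720 + 0.10800 + 0.083512 + 0.026404 = 0.275116 m ≈ 27.5 cm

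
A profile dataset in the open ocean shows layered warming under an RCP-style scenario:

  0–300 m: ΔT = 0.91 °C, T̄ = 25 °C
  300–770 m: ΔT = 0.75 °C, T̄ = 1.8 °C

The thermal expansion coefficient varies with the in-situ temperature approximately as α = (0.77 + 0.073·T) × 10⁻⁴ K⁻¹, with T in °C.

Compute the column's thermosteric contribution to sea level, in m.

Layer 1: α = (0.77 + 0.073×25)×10⁻⁴ = 2.595×10⁻⁴ K⁻¹
Layer 2: α = (0.77 + 0.073×1.8)×10⁻⁴ = 0.9014×10⁻⁴ K⁻¹
Layer 1: 0.91 × 300 × 2.595×10⁻⁴ = 0.0708435 m
300–770 m: 0.75 × 0.9014×10⁻⁴ × 470 = 0.03177435 m
Δh = 0.0708435 + 0.03177435 = 0.10261785 m

Δh ≈ 0.103 m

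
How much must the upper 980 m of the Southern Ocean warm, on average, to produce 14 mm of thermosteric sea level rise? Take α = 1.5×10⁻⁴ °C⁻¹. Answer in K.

ΔT = Δh/(αH) = 0.014 / (1.5×10⁻⁴ × 980) ≈ 0.09524 K

ΔT ≈ 0.0952 K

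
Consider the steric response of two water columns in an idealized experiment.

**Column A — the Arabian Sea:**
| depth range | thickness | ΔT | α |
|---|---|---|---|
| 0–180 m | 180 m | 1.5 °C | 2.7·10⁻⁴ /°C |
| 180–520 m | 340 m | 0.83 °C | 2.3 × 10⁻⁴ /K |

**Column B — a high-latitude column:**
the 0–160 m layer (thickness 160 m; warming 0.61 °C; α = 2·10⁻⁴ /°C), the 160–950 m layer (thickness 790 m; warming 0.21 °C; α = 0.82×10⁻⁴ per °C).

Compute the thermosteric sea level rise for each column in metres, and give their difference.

Δh_A ≈ 0.138 m, Δh_B ≈ 0.0331 m; difference ≈ 0.105 m

A Layer 1: 180 × 1.5 × 2.7×10⁻⁴ = 0.07290 m
A 2.3×10⁻⁴ × 0.83 × 340 = 0.064906 m
A total: 0.137806 m
B 0.61 × 2×10⁻⁴ × 160 = 0.01952 m
B 160–950 m: 0.82×10⁻⁴ × 0.21 × 790 = 0.0136038 m
B total: 0.0331238 m
Difference: 0.137806 − 0.0331238 = 0.1046822 m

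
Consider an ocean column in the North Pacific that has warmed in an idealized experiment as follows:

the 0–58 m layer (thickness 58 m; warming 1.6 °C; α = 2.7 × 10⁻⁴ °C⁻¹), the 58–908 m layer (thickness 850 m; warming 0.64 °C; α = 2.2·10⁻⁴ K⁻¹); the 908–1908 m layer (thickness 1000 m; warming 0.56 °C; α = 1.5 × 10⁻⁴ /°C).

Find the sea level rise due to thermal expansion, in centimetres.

Layer 1: 2.7×10⁻⁴ × 58 × 1.6 = 0.025056 m
0.64 × 850 × 2.2×10⁻⁴ = 0.11968 m
1000 × 1.5×10⁻⁴ × 0.56 = 0.08400 m
Δh = 0.025056 + 0.11968 + 0.08400 = 0.228736 m ≈ 22.9 cm

Δh = 22.9 cm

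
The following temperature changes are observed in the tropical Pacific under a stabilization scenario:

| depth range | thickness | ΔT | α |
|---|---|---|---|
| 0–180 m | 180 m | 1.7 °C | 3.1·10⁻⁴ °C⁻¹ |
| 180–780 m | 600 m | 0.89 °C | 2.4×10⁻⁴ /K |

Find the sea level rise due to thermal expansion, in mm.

Δh ≈ 223 mm

0–180 m: 3.1×10⁻⁴ × 1.7 × 180 = 0.09486 m
180–780 m: 2.4×10⁻⁴ × 0.89 × 600 = 0.12816 m
Δh = 0.09486 + 0.12816 = 0.22302 m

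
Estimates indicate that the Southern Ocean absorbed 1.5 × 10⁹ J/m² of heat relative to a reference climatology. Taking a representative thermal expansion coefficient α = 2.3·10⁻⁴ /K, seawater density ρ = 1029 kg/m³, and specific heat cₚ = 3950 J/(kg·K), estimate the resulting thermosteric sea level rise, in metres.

Δh = αQ/(ρcₚ) = 2.3×10⁻⁴ × 1.5×10⁹ / (1029 × 3950) ≈ 0.08488 m

about 0.0849 m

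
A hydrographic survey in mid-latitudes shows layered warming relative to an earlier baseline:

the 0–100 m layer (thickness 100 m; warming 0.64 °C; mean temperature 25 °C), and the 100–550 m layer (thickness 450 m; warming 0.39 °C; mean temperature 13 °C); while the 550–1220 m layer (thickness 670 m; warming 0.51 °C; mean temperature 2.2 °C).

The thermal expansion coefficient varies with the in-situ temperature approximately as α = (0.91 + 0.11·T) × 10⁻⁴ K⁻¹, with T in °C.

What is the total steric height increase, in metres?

Layer 1: α = (0.91 + 0.11×25)×10⁻⁴ = 3.66×10⁻⁴ K⁻¹
Layer 2: α = (0.91 + 0.11×13)×10⁻⁴ = 2.34×10⁻⁴ K⁻¹
Layer 3: α = (0.91 + 0.11×2.2)×10⁻⁴ = 1.152×10⁻⁴ K⁻¹
Layer 1: 3.66×10⁻⁴ × 0.64 × 100 = 0.023424 m
Layer 2: 0.39 × 2.34×10⁻⁴ × 450 = 0.041067 m
Layer 3: 0.51 × 1.152×10⁻⁴ × 670 = 0.03936384 m
Δh = 0.023424 + 0.041067 + 0.03936384 = 0.10385484 m ≈ 0.104 m

0.104 m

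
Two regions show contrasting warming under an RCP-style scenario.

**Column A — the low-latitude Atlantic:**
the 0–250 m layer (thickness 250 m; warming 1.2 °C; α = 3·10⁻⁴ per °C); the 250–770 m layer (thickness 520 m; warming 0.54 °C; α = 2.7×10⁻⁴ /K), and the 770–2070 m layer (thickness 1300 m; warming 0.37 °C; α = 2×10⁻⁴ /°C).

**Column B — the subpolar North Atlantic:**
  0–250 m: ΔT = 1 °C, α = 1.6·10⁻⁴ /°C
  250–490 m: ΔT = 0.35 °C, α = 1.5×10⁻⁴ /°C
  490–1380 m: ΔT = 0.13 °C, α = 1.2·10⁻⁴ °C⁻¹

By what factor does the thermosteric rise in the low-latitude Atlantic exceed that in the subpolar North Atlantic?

3.94

A 0–250 m: 250 × 1.2 × 3×10⁻⁴ = 0.09000 m
A 2.7×10⁻⁴ × 520 × 0.54 = 0.075816 m
A 1300 × 0.37 × 2×10⁻⁴ = 0.09620 m
A total: 0.262016 m
B 0–250 m: 250 × 1.6×10⁻⁴ × 1 = 0.04000 m
B 240 × 0.35 × 1.5×10⁻⁴ = 0.01260 m
B 490–1380 m: 890 × 0.13 × 1.2×10⁻⁴ = 0.013884 m
B total: 0.066484 m
Ratio: 0.262016 / 0.066484 ≈ 3.941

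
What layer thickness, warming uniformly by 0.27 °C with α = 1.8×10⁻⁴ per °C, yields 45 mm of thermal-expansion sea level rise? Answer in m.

H = Δh/(αΔT) = 0.045 / (1.8×10⁻⁴ × 0.27) ≈ 925.9 m

about 926 m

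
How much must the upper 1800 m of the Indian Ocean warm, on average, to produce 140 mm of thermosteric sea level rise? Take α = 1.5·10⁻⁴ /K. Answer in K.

ΔT = Δh/(αH) = 0.14 / (1.5×10⁻⁴ × 1800) ≈ 0.5185 K

0.52 K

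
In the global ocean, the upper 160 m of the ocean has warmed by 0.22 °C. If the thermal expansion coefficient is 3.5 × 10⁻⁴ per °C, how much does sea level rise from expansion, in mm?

Δh = 12 mm

Δh = αΔT·H = 3.5×10⁻⁴ × 0.22 × 160 = 0.01232 m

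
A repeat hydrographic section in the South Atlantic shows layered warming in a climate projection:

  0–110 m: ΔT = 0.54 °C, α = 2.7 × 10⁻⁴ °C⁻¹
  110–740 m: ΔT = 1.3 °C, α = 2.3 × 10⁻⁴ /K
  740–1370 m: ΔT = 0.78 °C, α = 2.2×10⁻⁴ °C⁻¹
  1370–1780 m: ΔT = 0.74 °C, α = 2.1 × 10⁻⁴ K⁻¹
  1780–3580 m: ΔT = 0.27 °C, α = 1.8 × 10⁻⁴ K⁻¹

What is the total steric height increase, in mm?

Layer 1: 0.54 × 2.7×10⁻⁴ × 110 = 0.016038 m
1.3 × 2.3×10⁻⁴ × 630 = 0.18837 m
740–1370 m: 2.2×10⁻⁴ × 0.78 × 630 = 0.108108 m
0.74 × 2.1×10⁻⁴ × 410 = 0.063714 m
1800 × 1.8×10⁻⁴ × 0.27 = 0.08748 m
Δh = 0.016038 + 0.18837 + 0.108108 + 0.063714 + 0.08748 = 0.46371 m ≈ 464 mm

464 mm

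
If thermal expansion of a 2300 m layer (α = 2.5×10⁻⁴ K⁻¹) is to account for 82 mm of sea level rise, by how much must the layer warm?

0.14 K

ΔT = Δh/(αH) = 0.082 / (2.5×10⁻⁴ × 2300) ≈ 0.1426 K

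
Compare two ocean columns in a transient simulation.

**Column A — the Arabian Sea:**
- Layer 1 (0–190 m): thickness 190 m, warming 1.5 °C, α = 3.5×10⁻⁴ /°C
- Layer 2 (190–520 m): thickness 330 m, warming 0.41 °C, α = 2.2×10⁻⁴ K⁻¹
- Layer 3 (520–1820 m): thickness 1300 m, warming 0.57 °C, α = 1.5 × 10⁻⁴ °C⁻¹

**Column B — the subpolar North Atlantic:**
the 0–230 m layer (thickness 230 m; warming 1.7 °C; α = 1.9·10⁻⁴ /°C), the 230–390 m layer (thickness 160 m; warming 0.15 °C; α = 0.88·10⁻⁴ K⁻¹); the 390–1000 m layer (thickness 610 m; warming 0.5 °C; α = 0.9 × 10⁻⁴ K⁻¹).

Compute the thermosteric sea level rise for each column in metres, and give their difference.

A: 0.24 m; B: 0.10 m; difference 0.14 m

A 1.5 × 190 × 3.5×10⁻⁴ = 0.09975 m
A Layer 2: 0.41 × 2.2×10⁻⁴ × 330 = 0.029766 m
A 520–1820 m: 1.5×10⁻⁴ × 1300 × 0.57 = 0.11115 m
A total: 0.240666 m
B Layer 1: 1.9×10⁻⁴ × 230 × 1.7 = 0.07429 m
B Layer 2: 160 × 0.88×10⁻⁴ × 0.15 = 0.002112 m
B 0.5 × 610 × 0.9×10⁻⁴ = 0.02745 m
B total: 0.103852 m
Difference: 0.240666 − 0.103852 = 0.136814 m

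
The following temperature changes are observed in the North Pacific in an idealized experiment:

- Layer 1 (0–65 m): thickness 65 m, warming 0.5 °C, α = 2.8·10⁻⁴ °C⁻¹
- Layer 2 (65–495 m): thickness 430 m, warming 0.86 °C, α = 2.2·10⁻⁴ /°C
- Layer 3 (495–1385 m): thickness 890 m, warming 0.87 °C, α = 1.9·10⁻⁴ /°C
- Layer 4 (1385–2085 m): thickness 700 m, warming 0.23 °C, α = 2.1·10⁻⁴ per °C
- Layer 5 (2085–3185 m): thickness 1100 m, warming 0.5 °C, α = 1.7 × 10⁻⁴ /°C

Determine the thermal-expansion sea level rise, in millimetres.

Layer 1: 2.8×10⁻⁴ × 65 × 0.5 = 0.00910 m
0.86 × 2.2×10⁻⁴ × 430 = 0.081356 m
495–1385 m: 0.87 × 890 × 1.9×10⁻⁴ = 0.147117 m
2.1×10⁻⁴ × 0.23 × 700 = 0.03381 m
2085–3185 m: 1.7×10⁻⁴ × 0.5 × 1100 = 0.09350 m
Δh = 0.00910 + 0.081356 + 0.147117 + 0.03381 + 0.09350 = 0.364883 m ≈ 365 mm

365 mm of thermosteric rise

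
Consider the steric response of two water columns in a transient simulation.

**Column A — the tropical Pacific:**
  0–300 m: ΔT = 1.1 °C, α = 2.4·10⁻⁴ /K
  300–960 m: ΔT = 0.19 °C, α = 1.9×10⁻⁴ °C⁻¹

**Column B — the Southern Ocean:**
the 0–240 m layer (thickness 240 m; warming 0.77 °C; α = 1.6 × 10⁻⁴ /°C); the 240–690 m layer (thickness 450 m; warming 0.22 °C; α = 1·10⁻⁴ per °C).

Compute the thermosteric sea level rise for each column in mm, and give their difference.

Δh_A ≈ 100 mm, Δh_B ≈ 39 mm; difference ≈ 64 mm

A 0–300 m: 2.4×10⁻⁴ × 1.1 × 300 = 0.07920 m
A 300–960 m: 660 × 0.19 × 1.9×10⁻⁴ = 0.023826 m
A total: 0.103026 m
B 0.77 × 1.6×10⁻⁴ × 240 = 0.029568 m
B Layer 2: 450 × 0.22 × 1×10⁻⁴ = 0.00990 m
B total: 0.039468 m
Difference: 0.103026 − 0.039468 = 0.063558 m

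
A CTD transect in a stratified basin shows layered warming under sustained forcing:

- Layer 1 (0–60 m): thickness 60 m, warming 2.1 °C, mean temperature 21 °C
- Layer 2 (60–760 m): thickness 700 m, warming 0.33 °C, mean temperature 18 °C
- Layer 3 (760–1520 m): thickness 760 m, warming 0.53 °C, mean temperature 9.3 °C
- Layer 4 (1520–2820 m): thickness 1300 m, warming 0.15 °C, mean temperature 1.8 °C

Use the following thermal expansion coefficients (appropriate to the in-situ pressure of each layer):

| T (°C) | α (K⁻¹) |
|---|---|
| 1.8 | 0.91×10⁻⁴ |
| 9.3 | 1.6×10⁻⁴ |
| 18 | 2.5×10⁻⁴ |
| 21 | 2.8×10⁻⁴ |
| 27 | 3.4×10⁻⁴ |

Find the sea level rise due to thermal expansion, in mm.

Δh = 175 mm

Layer 1 at 21 °C → α = 2.8×10⁻⁴ K⁻¹
Layer 2 at 18 °C → α = 2.5×10⁻⁴ K⁻¹
Layer 3 at 9.3 °C → α = 1.6×10⁻⁴ K⁻¹
Layer 4 at 1.8 °C → α = 0.91×10⁻⁴ K⁻¹
Layer 1: 2.8×10⁻⁴ × 60 × 2.1 = 0.03528 m
60–760 m: 700 × 0.33 × 2.5×10⁻⁴ = 0.05775 m
760 × 1.6×10⁻⁴ × 0.53 = 0.064448 m
Layer 4: 1300 × 0.15 × 0.91×10⁻⁴ = 0.017745 m
Δh = 0.03528 + 0.05775 + 0.064448 + 0.017745 = 0.175223 m ≈ 175 mm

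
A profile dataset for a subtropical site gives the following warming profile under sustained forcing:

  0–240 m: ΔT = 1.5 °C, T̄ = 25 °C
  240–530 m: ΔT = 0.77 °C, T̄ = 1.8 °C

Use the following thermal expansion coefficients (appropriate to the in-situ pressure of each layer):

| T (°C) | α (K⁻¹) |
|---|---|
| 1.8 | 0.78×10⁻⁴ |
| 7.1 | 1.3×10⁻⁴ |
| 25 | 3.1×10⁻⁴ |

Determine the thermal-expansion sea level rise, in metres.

Δh ≈ 0.129 m

Layer 1 at 25 °C → α = 3.1×10⁻⁴ K⁻¹
Layer 2 at 1.8 °C → α = 0.78×10⁻⁴ K⁻¹
0–240 m: 240 × 1.5 × 3.1×10⁻⁴ = 0.11160 m
0.77 × 0.78×10⁻⁴ × 290 = 0.0174174 m
Δh = 0.11160 + 0.0174174 = 0.1290174 m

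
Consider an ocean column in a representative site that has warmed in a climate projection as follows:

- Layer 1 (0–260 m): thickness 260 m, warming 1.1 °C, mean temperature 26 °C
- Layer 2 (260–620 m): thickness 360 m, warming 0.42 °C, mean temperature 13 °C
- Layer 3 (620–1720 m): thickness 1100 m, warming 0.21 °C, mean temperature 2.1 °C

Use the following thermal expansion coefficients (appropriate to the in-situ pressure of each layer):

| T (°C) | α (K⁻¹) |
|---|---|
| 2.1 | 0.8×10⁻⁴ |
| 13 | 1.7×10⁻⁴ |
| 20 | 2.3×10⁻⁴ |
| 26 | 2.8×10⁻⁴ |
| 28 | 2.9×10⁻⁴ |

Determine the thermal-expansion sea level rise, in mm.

120 mm of thermosteric rise

Layer 1 at 26 °C → α = 2.8×10⁻⁴ K⁻¹
Layer 2 at 13 °C → α = 1.7×10⁻⁴ K⁻¹
Layer 3 at 2.1 °C → α = 0.8×10⁻⁴ K⁻¹
0–260 m: 2.8×10⁻⁴ × 260 × 1.1 = 0.08008 m
Layer 2: 360 × 0.42 × 1.7×10⁻⁴ = 0.025704 m
620–1720 m: 1100 × 0.21 × 0.8×10⁻⁴ = 0.01848 m
Δh = 0.08008 + 0.025704 + 0.01848 = 0.124264 m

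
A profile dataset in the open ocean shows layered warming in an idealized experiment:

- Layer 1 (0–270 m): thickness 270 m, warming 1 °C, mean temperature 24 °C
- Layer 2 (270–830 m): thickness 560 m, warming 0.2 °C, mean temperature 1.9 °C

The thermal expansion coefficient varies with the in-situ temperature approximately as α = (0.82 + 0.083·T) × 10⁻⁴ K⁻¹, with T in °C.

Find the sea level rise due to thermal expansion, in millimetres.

Layer 1: α = (0.82 + 0.083×24)×10⁻⁴ = 2.812×10⁻⁴ K⁻¹
Layer 2: α = (0.82 + 0.083×1.9)×10⁻⁴ = 0.9777×10⁻⁴ K⁻¹
270 × 1 × 2.812×10⁻⁴ = 0.075924 m
Layer 2: 0.2 × 0.9777×10⁻⁴ × 560 = 0.01095024 m
Δh = 0.075924 + 0.01095024 = 0.08687424 m ≈ 86.9 mm

about 86.9 mm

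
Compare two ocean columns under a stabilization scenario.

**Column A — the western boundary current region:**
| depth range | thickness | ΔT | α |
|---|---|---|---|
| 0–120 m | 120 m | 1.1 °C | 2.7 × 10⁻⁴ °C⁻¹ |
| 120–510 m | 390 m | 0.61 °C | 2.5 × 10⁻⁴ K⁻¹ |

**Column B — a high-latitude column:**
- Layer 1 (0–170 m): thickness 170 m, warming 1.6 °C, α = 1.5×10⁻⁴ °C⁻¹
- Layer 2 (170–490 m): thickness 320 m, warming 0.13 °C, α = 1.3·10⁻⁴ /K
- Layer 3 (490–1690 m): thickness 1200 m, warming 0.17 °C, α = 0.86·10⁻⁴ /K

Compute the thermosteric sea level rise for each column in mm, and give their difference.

A: 95 mm; B: 64 mm; difference 31 mm

A 120 × 2.7×10⁻⁴ × 1.1 = 0.03564 m
A Layer 2: 2.5×10⁻⁴ × 390 × 0.61 = 0.059475 m
A total: 0.095115 m
B 170 × 1.5×10⁻⁴ × 1.6 = 0.04080 m
B Layer 2: 1.3×10⁻⁴ × 320 × 0.13 = 0.005408 m
B 1200 × 0.17 × 0.86×10⁻⁴ = 0.017544 m
B total: 0.063752 m
Difference: 0.095115 − 0.063752 = 0.031363 m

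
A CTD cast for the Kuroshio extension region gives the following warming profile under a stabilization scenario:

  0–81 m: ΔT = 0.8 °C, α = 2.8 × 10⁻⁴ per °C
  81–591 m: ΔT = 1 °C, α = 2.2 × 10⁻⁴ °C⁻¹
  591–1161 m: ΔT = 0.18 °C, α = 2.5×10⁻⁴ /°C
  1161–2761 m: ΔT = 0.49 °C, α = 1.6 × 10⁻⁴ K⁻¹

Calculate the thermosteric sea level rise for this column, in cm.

28 cm of thermosteric rise

0.8 × 81 × 2.8×10⁻⁴ = 0.018144 m
2.2×10⁻⁴ × 510 × 1 = 0.11220 m
591–1161 m: 2.5×10⁻⁴ × 0.18 × 570 = 0.02565 m
1.6×10⁻⁴ × 1600 × 0.49 = 0.12544 m
Δh = 0.018144 + 0.11220 + 0.02565 + 0.12544 = 0.281434 m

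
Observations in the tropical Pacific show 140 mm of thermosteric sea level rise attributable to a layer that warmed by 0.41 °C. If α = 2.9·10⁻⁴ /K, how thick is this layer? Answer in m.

H = Δh/(αΔT) = 0.14 / (2.9×10⁻⁴ × 0.41) ≈ 1177 m

1180 m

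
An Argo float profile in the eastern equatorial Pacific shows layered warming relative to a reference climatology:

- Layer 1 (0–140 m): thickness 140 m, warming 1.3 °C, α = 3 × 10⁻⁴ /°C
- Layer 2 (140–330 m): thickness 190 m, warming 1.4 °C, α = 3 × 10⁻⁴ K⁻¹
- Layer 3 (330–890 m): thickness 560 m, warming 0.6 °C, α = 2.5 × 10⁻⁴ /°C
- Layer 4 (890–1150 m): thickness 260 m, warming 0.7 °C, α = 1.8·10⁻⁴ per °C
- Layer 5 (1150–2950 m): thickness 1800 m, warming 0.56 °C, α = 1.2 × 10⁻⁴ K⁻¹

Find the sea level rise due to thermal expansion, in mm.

1.3 × 3×10⁻⁴ × 140 = 0.05460 m
1.4 × 3×10⁻⁴ × 190 = 0.07980 m
330–890 m: 0.6 × 2.5×10⁻⁴ × 560 = 0.08400 m
260 × 0.7 × 1.8×10⁻⁴ = 0.03276 m
Layer 5: 0.56 × 1.2×10⁻⁴ × 1800 = 0.12096 m
Δh = 0.05460 + 0.07980 + 0.08400 + 0.03276 + 0.12096 = 0.37212 m ≈ 372 mm

372 mm of thermosteric rise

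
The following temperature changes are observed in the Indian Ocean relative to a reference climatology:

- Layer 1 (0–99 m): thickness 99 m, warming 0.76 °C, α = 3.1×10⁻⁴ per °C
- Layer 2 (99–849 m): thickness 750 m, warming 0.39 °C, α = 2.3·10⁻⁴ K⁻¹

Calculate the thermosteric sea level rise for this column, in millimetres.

about 91 mm

0.76 × 3.1×10⁻⁴ × 99 = 0.0233244 m
Layer 2: 0.39 × 2.3×10⁻⁴ × 750 = 0.067275 m
Δh = 0.0233244 + 0.067275 = 0.0905994 m ≈ 91 mm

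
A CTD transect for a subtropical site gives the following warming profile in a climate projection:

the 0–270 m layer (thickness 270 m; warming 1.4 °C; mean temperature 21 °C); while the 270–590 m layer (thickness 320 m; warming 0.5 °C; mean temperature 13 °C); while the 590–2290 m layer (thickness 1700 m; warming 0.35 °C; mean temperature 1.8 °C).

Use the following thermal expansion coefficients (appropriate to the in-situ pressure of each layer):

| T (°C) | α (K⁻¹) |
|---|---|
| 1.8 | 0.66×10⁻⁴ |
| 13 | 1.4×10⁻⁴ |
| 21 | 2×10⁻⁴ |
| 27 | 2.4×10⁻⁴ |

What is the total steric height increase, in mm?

Layer 1 at 21 °C → α = 2×10⁻⁴ K⁻¹
Layer 2 at 13 °C → α = 1.4×10⁻⁴ K⁻¹
Layer 3 at 1.8 °C → α = 0.66×10⁻⁴ K⁻¹
0–270 m: 270 × 1.4 × 2×10⁻⁴ = 0.07560 m
0.5 × 1.4×10⁻⁴ × 320 = 0.02240 m
Layer 3: 0.66×10⁻⁴ × 0.35 × 1700 = 0.03927 m
Δh = 0.07560 + 0.02240 + 0.03927 = 0.13727 m

137 mm of thermosteric rise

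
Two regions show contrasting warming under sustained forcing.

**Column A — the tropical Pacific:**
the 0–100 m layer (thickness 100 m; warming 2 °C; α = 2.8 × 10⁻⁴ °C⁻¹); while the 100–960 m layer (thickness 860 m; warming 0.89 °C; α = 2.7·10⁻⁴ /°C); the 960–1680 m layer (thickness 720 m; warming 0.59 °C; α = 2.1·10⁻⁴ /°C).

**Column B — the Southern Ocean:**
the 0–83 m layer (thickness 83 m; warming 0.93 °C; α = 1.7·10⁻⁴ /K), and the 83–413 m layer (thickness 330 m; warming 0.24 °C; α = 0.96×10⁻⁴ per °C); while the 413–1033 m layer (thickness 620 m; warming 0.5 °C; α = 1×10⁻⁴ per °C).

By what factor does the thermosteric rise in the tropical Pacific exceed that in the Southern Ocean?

A Layer 1: 100 × 2 × 2.8×10⁻⁴ = 0.05600 m
A 0.89 × 2.7×10⁻⁴ × 860 = 0.206658 m
A 960–1680 m: 2.1×10⁻⁴ × 720 × 0.59 = 0.089208 m
A total: 0.351866 m
B 0–83 m: 83 × 0.93 × 1.7×10⁻⁴ = 0.0131223 m
B Layer 2: 0.24 × 330 × 0.96×10⁻⁴ = 0.0076032 m
B Layer 3: 1×10⁻⁴ × 0.5 × 620 = 0.03100 m
B total: 0.0517255 m
Ratio: 0.351866 / 0.0517255 ≈ 6.803

a factor of 6.8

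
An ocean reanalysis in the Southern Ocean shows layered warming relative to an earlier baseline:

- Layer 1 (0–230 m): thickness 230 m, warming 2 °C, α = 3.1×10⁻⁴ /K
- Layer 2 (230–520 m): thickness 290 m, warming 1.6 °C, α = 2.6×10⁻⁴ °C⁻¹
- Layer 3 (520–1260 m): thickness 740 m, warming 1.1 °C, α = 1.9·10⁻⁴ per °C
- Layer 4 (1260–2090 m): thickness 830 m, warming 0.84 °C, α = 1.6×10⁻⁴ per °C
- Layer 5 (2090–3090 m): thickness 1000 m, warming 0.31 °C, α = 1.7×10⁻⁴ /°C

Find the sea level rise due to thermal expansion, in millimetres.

Δh = 582 mm

230 × 3.1×10⁻⁴ × 2 = 0.14260 m
1.6 × 2.6×10⁻⁴ × 290 = 0.12064 m
1.1 × 740 × 1.9×10⁻⁴ = 0.15466 m
1260–2090 m: 1.6×10⁻⁴ × 0.84 × 830 = 0.111552 m
2090–3090 m: 1000 × 1.7×10⁻⁴ × 0.31 = 0.05270 m
Δh = 0.14260 + 0.12064 + 0.15466 + 0.111552 + 0.05270 = 0.582152 m ≈ 582 mm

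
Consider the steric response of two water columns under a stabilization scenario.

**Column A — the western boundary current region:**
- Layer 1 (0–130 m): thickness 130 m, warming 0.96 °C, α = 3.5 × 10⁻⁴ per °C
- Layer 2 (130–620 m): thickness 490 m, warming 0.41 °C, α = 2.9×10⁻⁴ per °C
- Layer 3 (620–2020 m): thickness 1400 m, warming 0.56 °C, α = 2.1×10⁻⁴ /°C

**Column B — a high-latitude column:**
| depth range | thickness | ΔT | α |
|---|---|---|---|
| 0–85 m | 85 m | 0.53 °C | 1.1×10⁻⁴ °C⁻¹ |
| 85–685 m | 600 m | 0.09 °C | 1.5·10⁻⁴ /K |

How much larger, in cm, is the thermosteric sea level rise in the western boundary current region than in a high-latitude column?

A 0–130 m: 3.5×10⁻⁴ × 0.96 × 130 = 0.04368 m
A Layer 2: 490 × 2.9×10⁻⁴ × 0.41 = 0.058261 m
A 620–2020 m: 1400 × 0.56 × 2.1×10⁻⁴ = 0.16464 m
A total: 0.266581 m
B 0–85 m: 1.1×10⁻⁴ × 85 × 0.53 = 0.0049555 m
B 85–685 m: 0.09 × 1.5×10⁻⁴ × 600 = 0.00810 m
B total: 0.0130555 m
Difference: 0.266581 − 0.0130555 = 0.2535255 m

25 cm larger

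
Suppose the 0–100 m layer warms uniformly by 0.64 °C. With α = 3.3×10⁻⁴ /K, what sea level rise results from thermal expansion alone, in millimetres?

Δh = αΔT·H = 3.3×10⁻⁴ × 0.64 × 100 = 0.02112 m

about 21.1 mm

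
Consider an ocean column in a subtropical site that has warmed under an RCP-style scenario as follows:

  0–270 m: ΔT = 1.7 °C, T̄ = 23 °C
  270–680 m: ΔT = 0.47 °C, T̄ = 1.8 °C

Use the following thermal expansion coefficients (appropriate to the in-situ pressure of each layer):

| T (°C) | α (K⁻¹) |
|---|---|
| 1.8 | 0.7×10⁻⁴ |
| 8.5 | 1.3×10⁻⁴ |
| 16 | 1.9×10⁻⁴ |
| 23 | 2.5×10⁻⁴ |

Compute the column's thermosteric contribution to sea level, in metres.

Layer 1 at 23 °C → α = 2.5×10⁻⁴ K⁻¹
Layer 2 at 1.8 °C → α = 0.7×10⁻⁴ K⁻¹
Layer 1: 2.5×10⁻⁴ × 270 × 1.7 = 0.11475 m
Layer 2: 0.47 × 410 × 0.7×10⁻⁴ = 0.013489 m
Δh = 0.11475 + 0.013489 = 0.128239 m

0.128 m of thermosteric rise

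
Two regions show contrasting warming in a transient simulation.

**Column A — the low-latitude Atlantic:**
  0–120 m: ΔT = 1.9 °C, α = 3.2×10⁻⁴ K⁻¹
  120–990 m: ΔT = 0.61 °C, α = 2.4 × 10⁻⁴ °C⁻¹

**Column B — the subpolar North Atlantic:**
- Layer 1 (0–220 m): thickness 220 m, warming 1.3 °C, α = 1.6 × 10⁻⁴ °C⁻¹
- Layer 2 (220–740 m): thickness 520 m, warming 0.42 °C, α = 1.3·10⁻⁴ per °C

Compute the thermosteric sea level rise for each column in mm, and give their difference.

A: 200 mm; B: 74 mm; difference 130 mm

A 1.9 × 120 × 3.2×10⁻⁴ = 0.07296 m
A 120–990 m: 2.4×10⁻⁴ × 0.61 × 870 = 0.127368 m
A total: 0.200328 m
B Layer 1: 1.6×10⁻⁴ × 1.3 × 220 = 0.04576 m
B 220–740 m: 0.42 × 1.3×10⁻⁴ × 520 = 0.028392 m
B total: 0.074152 m
Difference: 0.200328 − 0.074152 = 0.126176 m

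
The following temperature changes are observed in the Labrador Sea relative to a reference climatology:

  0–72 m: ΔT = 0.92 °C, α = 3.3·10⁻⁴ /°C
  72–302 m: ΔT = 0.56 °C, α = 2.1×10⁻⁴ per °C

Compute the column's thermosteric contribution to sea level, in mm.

0.92 × 72 × 3.3×10⁻⁴ = 0.0218592 m
72–302 m: 2.1×10⁻⁴ × 0.56 × 230 = 0.027048 m
Δh = 0.0218592 + 0.027048 = 0.0489072 m

Δh ≈ 49 mm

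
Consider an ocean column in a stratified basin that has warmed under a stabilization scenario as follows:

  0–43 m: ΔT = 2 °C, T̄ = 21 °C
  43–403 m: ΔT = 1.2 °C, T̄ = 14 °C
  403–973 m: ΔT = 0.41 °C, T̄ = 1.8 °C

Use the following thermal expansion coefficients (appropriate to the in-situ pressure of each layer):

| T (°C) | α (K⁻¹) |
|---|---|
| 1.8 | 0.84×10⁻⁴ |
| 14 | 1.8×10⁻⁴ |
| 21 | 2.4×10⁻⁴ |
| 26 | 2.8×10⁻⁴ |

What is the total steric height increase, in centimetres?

about 11.8 cm

Layer 1 at 21 °C → α = 2.4×10⁻⁴ K⁻¹
Layer 2 at 14 °C → α = 1.8×10⁻⁴ K⁻¹
Layer 3 at 1.8 °C → α = 0.84×10⁻⁴ K⁻¹
2.4×10⁻⁴ × 43 × 2 = 0.02064 m
360 × 1.8×10⁻⁴ × 1.2 = 0.07776 m
Layer 3: 0.41 × 570 × 0.84×10⁻⁴ = 0.0196308 m
Δh = 0.02064 + 0.07776 + 0.0196308 = 0.1180308 m ≈ 11.8 cm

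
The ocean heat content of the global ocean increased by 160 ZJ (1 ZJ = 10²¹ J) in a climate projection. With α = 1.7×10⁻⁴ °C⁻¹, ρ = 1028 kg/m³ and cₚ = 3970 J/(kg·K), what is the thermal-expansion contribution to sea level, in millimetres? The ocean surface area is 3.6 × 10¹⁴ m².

19 mm of thermosteric rise

Per unit area: Q = 160×10²¹ / (3.6×10¹⁴) ≈ 4.444×10⁸ J/m²
Δh = αQ/(ρcₚ) = 1.7×10⁻⁴ × 4.444×10⁸ / (1028 × 3970) ≈ 0.018511 m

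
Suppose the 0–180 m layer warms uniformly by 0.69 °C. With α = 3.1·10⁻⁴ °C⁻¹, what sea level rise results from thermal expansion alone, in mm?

about 38.5 mm

Δh = αΔT·H = 3.1×10⁻⁴ × 0.69 × 180 = 0.038502 m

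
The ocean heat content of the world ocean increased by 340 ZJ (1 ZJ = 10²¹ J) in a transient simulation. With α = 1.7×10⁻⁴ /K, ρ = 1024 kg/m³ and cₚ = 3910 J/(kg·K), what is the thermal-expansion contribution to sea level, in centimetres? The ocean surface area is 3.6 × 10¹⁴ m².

Δh ≈ 4.01 cm

Per unit area: Q = 340×10²¹ / (3.6×10¹⁴) ≈ 9.444×10⁸ J/m²
Δh = αQ/(ρcₚ) = 1.7×10⁻⁴ × 9.444×10⁸ / (1024 × 3910) ≈ 0.040099 m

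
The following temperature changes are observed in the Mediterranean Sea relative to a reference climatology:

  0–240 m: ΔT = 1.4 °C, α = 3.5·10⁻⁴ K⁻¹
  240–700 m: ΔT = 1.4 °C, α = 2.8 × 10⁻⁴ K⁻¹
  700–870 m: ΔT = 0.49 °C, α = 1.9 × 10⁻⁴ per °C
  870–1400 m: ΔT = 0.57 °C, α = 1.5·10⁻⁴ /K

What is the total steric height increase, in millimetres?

0–240 m: 3.5×10⁻⁴ × 1.4 × 240 = 0.11760 m
240–700 m: 460 × 1.4 × 2.8×10⁻⁴ = 0.18032 m
700–870 m: 1.9×10⁻⁴ × 0.49 × 170 = 0.015827 m
870–1400 m: 0.57 × 1.5×10⁻⁴ × 530 = 0.045315 m
Δh = 0.11760 + 0.18032 + 0.015827 + 0.045315 = 0.359062 m

360 mm of thermosteric rise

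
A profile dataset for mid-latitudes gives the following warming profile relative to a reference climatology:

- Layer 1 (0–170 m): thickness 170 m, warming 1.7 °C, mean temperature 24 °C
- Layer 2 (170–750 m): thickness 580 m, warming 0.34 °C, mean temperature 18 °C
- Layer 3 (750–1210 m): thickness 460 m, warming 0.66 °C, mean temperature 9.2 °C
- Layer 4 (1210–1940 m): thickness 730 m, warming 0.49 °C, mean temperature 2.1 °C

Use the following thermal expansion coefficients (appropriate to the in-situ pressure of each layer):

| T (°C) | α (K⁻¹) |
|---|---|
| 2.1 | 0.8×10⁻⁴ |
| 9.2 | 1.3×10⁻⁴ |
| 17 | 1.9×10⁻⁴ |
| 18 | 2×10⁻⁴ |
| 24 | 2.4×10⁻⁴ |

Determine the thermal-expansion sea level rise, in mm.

Δh ≈ 177 mm

Layer 1 at 24 °C → α = 2.4×10⁻⁴ K⁻¹
Layer 2 at 18 °C → α = 2×10⁻⁴ K⁻¹
Layer 3 at 9.2 °C → α = 1.3×10⁻⁴ K⁻¹
Layer 4 at 2.1 °C → α = 0.8×10⁻⁴ K⁻¹
0–170 m: 1.7 × 170 × 2.4×10⁻⁴ = 0.06936 m
170–750 m: 0.34 × 580 × 2×10⁻⁴ = 0.03944 m
750–1210 m: 1.3×10⁻⁴ × 460 × 0.66 = 0.039468 m
0.8×10⁻⁴ × 0.49 × 730 = 0.028616 m
Δh = 0.06936 + 0.03944 + 0.039468 + 0.028616 = 0.176884 m ≈ 177 mm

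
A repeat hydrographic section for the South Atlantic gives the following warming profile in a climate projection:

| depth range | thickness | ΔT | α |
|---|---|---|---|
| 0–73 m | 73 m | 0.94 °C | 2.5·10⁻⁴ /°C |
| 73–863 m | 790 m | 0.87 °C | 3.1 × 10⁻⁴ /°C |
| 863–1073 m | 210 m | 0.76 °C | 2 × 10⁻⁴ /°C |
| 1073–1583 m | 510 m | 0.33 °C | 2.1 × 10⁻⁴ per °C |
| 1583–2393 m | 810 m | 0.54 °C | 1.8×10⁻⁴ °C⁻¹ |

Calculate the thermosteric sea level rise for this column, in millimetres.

73 × 0.94 × 2.5×10⁻⁴ = 0.017155 m
73–863 m: 3.1×10⁻⁴ × 790 × 0.87 = 0.213063 m
863–1073 m: 2×10⁻⁴ × 0.76 × 210 = 0.03192 m
1073–1583 m: 2.1×10⁻⁴ × 0.33 × 510 = 0.035343 m
0.54 × 810 × 1.8×10⁻⁴ = 0.078732 m
Δh = 0.017155 + 0.213063 + 0.03192 + 0.035343 + 0.078732 = 0.376213 m

Δh ≈ 376 mm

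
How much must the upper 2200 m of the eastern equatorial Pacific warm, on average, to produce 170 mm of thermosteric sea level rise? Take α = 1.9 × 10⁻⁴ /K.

about 0.407 °C

ΔT = Δh/(αH) = 0.17 / (1.9×10⁻⁴ × 2200) ≈ 0.4067 °C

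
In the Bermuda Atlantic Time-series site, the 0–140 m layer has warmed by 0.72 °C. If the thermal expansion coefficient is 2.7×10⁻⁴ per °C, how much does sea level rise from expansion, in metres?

Δh = αΔT·H = 2.7×10⁻⁴ × 0.72 × 140 = 0.027216 m

0.0272 m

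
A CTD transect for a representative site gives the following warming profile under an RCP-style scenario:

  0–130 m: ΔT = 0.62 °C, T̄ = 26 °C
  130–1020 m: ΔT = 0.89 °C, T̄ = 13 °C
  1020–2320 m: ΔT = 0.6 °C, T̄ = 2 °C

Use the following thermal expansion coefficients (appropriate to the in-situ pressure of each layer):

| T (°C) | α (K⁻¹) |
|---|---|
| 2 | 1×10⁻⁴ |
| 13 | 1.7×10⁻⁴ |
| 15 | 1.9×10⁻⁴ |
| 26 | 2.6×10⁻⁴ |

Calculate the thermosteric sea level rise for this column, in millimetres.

about 230 mm

Layer 1 at 26 °C → α = 2.6×10⁻⁴ K⁻¹
Layer 2 at 13 °C → α = 1.7×10⁻⁴ K⁻¹
Layer 3 at 2 °C → α = 1×10⁻⁴ K⁻¹
0–130 m: 2.6×10⁻⁴ × 0.62 × 130 = 0.020956 m
Layer 2: 890 × 1.7×10⁻⁴ × 0.89 = 0.134657 m
1020–2320 m: 1300 × 1×10⁻⁴ × 0.6 = 0.07800 m
Δh = 0.020956 + 0.134657 + 0.07800 = 0.233613 m ≈ 230 mm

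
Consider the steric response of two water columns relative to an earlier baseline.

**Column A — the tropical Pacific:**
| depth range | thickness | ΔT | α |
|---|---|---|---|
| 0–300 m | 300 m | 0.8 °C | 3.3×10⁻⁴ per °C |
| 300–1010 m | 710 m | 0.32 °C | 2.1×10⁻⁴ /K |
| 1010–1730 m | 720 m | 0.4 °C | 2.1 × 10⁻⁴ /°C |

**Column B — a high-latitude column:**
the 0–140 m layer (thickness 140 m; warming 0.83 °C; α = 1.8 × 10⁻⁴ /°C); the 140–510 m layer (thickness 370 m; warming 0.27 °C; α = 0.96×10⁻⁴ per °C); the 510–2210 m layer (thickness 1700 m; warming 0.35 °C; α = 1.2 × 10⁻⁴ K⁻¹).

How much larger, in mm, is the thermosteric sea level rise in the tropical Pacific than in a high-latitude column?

A 300 × 3.3×10⁻⁴ × 0.8 = 0.07920 m
A 710 × 0.32 × 2.1×10⁻⁴ = 0.047712 m
A Layer 3: 2.1×10⁻⁴ × 0.4 × 720 = 0.06048 m
A total: 0.187392 m
B Layer 1: 0.83 × 1.8×10⁻⁴ × 140 = 0.020916 m
B Layer 2: 0.96×10⁻⁴ × 0.27 × 370 = 0.0095904 m
B 510–2210 m: 0.35 × 1700 × 1.2×10⁻⁴ = 0.07140 m
B total: 0.1019064 m
Difference: 0.187392 − 0.1019064 = 0.0854856 m

85 mm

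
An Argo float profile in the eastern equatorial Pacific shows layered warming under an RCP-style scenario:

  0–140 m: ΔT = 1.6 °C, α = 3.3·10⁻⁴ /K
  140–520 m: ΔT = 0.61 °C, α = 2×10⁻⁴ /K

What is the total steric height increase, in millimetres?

Layer 1: 140 × 3.3×10⁻⁴ × 1.6 = 0.07392 m
Layer 2: 0.61 × 2×10⁻⁴ × 380 = 0.04636 m
Δh = 0.07392 + 0.04636 = 0.12028 m

120 mm of thermosteric rise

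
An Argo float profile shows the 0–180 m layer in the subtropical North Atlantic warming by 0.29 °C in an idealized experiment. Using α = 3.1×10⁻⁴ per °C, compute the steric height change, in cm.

1.62 cm

Δh = αΔT·H = 3.1×10⁻⁴ × 0.29 × 180 = 0.016182 m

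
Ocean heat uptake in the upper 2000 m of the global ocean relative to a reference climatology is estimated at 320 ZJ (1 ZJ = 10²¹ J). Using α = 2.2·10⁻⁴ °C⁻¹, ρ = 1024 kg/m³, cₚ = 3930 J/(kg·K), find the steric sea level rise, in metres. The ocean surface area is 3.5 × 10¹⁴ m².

about 0.0500 m

Per unit area: Q = 320×10²¹ / (3.5×10¹⁴) ≈ 9.143×10⁸ J/m²
Δh = αQ/(ρcₚ) = 2.2×10⁻⁴ × 9.143×10⁸ / (1024 × 3930) ≈ 0.049983 m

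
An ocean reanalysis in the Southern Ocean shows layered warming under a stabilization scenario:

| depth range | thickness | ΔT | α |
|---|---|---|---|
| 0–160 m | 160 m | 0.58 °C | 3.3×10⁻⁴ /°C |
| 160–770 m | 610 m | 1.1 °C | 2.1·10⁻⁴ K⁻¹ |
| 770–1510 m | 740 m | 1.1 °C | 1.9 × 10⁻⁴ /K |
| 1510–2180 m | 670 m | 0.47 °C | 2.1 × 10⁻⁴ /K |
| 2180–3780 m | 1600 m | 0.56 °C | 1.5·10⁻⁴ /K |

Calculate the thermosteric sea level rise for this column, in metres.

0.527 m of thermosteric rise

0–160 m: 0.58 × 160 × 3.3×10⁻⁴ = 0.030624 m
610 × 1.1 × 2.1×10⁻⁴ = 0.14091 m
Layer 3: 1.9×10⁻⁴ × 740 × 1.1 = 0.15466 m
1510–2180 m: 670 × 2.1×10⁻⁴ × 0.47 = 0.066129 m
Layer 5: 1.5×10⁻⁴ × 1600 × 0.56 = 0.13440 m
Δh = 0.030624 + 0.14091 + 0.15466 + 0.066129 + 0.13440 = 0.526723 m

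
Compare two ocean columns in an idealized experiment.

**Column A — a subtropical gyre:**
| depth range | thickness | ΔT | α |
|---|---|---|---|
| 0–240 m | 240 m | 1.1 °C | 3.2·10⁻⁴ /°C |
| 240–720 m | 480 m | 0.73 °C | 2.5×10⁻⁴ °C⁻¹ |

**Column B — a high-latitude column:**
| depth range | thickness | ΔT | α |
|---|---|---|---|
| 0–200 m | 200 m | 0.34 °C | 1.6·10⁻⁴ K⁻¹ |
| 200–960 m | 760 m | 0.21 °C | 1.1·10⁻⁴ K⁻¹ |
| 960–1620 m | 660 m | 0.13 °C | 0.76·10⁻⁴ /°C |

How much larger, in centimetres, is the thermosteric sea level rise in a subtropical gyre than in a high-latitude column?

13.7 cm

A 1.1 × 240 × 3.2×10⁻⁴ = 0.08448 m
A 240–720 m: 0.73 × 2.5×10⁻⁴ × 480 = 0.08760 m
A total: 0.17208 m
B 0–200 m: 0.34 × 1.6×10⁻⁴ × 200 = 0.01088 m
B Layer 2: 760 × 0.21 × 1.1×10⁻⁴ = 0.017556 m
B 960–1620 m: 0.76×10⁻⁴ × 660 × 0.13 = 0.0065208 m
B total: 0.0349568 m
Difference: 0.17208 − 0.0349568 = 0.1371232 m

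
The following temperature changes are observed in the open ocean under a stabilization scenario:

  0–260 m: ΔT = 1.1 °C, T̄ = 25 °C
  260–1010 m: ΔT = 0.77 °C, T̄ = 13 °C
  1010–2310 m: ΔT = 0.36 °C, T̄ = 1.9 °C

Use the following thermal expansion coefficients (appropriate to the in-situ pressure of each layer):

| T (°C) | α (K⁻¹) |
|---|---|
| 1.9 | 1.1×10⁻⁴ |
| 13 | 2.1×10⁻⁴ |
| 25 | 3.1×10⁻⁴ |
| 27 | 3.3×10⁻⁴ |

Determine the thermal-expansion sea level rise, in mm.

Layer 1 at 25 °C → α = 3.1×10⁻⁴ K⁻¹
Layer 2 at 13 °C → α = 2.1×10⁻⁴ K⁻¹
Layer 3 at 1.9 °C → α = 1.1×10⁻⁴ K⁻¹
Layer 1: 3.1×10⁻⁴ × 1.1 × 260 = 0.08866 m
Layer 2: 0.77 × 2.1×10⁻⁴ × 750 = 0.121275 m
1300 × 1.1×10⁻⁴ × 0.36 = 0.05148 m
Δh = 0.08866 + 0.121275 + 0.05148 = 0.261415 m

about 261 mm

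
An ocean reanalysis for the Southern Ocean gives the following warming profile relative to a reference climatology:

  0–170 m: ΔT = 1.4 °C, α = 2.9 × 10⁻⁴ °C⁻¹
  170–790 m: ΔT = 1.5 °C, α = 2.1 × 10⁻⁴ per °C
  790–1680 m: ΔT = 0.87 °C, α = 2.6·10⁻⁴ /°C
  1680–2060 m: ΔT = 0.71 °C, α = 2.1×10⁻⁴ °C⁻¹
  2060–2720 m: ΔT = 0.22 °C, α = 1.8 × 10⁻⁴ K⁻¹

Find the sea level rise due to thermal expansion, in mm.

Δh = 548 mm

170 × 2.9×10⁻⁴ × 1.4 = 0.06902 m
170–790 m: 620 × 2.1×10⁻⁴ × 1.5 = 0.19530 m
790–1680 m: 0.87 × 890 × 2.6×10⁻⁴ = 0.201318 m
Layer 4: 380 × 0.71 × 2.1×10⁻⁴ = 0.056658 m
660 × 0.22 × 1.8×10⁻⁴ = 0.026136 m
Δh = 0.06902 + 0.19530 + 0.201318 + 0.056658 + 0.026136 = 0.548432 m ≈ 548 mm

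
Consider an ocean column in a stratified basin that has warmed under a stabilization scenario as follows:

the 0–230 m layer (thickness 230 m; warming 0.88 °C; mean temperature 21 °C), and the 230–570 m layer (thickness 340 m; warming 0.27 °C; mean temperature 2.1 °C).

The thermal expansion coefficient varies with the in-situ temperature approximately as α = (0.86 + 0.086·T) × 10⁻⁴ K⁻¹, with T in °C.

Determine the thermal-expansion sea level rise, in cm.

Layer 1: α = (0.86 + 0.086×21)×10⁻⁴ = 2.666×10⁻⁴ K⁻¹
Layer 2: α = (0.86 + 0.086×2.1)×10⁻⁴ = 1.0406×10⁻⁴ K⁻¹
Layer 1: 230 × 0.88 × 2.666×10⁻⁴ = 0.05395984 m
230–570 m: 0.27 × 1.0406×10⁻⁴ × 340 = 0.009552708 m
Δh = 0.05395984 + 0.009552708 = 0.063512548 m

6.35 cm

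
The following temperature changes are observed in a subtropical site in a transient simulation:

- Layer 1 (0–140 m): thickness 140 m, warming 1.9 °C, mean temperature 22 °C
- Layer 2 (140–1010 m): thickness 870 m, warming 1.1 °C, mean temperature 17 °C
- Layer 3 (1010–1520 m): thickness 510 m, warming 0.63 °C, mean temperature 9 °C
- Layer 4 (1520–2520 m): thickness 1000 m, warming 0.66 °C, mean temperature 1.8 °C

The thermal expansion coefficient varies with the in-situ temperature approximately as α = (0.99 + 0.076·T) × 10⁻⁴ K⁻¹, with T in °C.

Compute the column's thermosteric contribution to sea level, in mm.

Layer 1: α = (0.99 + 0.076×22)×10⁻⁴ = 2.662×10⁻⁴ K⁻¹
Layer 2: α = (0.99 + 0.076×17)×10⁻⁴ = 2.282×10⁻⁴ K⁻¹
Layer 3: α = (0.99 + 0.076×9)×10⁻⁴ = 1.674×10⁻⁴ K⁻¹
Layer 4: α = (0.99 + 0.076×1.8)×10⁻⁴ = 1.1268×10⁻⁴ K⁻¹
Layer 1: 140 × 2.662×10⁻⁴ × 1.9 = 0.0708092 m
Layer 2: 2.282×10⁻⁴ × 870 × 1.1 = 0.2183874 m
Layer 3: 0.63 × 510 × 1.674×10⁻⁴ = 0.05378562 m
1520–2520 m: 0.66 × 1.1268×10⁻⁴ × 1000 = 0.0743688 m
Δh = 0.0708092 + 0.2183874 + 0.05378562 + 0.0743688 = 0.41735102 m

Δh = 420 mm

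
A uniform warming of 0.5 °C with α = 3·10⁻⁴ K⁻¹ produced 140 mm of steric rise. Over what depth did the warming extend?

H = Δh/(αΔT) = 0.14 / (3×10⁻⁴ × 0.5) ≈ 933.3 m

H ≈ 933 m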